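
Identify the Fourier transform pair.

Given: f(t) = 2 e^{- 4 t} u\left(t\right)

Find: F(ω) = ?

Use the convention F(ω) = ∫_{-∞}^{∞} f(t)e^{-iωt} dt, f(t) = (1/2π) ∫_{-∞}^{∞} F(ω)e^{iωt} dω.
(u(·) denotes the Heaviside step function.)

F(ω) = \frac{2}{i \omega + 4}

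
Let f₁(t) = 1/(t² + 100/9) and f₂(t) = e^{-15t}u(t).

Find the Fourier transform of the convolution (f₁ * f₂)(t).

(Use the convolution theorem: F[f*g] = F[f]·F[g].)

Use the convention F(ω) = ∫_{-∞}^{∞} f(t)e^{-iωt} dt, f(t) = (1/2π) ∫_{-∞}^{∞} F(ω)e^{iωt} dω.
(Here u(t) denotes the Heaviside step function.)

F[f₁*f₂](ω) = \frac{3 \pi e^{- \frac{10 \left|{\omega}\right|}{3}}}{10 \left(i \omega + 15\right)}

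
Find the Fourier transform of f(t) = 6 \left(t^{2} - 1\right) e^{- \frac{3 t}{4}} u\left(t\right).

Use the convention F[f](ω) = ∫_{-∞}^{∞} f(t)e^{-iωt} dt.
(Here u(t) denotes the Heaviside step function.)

F(ω) = \frac{24 \left(128 i \omega - \left(4 i \omega + 3\right)^{3} + 96\right)}{\left(4 i \omega + 3\right)^{4}}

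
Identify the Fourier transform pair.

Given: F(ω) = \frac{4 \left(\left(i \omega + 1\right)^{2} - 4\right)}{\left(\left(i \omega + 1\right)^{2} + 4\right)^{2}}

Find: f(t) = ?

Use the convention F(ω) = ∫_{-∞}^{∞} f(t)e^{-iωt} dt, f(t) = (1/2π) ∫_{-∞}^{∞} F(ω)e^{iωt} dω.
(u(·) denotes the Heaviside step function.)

f(t) = 4 t e^{- t} \cos{\left(2 t \right)} u\left(t\right)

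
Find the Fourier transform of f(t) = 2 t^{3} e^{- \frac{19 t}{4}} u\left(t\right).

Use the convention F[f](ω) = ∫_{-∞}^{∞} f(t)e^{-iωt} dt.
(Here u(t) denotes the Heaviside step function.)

F(ω) = \frac{3072}{\left(4 i \omega + 19\right)^{4}}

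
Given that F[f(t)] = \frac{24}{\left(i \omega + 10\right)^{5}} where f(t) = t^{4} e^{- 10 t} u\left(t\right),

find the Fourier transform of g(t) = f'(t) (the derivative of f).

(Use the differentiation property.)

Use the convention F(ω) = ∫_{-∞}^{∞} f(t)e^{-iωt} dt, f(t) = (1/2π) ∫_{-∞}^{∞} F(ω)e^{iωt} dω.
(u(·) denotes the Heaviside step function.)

F[g](ω) = \frac{24 i \omega}{\left(i \omega + 10\right)^{5}}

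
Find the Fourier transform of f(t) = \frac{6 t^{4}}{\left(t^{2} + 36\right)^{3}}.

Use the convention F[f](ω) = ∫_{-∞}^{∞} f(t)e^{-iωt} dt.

F(ω) = \frac{3 \pi \left(12 \omega^{2} - 10 \left|{\omega}\right| + 1\right) e^{- 6 \left|{\omega}\right|}}{8}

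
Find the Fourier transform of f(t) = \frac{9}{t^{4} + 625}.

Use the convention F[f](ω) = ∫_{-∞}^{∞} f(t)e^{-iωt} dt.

F(ω) = \frac{9 \pi e^{- \frac{5 \sqrt{2} \left|{\omega}\right|}{2}} \sin{\left(\frac{5 \sqrt{2} \left|{\omega}\right|}{2} + \frac{\pi}{4} \right)}}{125}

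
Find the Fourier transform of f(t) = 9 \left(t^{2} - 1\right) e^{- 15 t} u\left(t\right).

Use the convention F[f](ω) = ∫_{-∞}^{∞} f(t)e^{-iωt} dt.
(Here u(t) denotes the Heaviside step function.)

F(ω) = \frac{9 \left(2 i \omega - \left(i \omega + 15\right)^{3} + 30\right)}{\left(i \omega + 15\right)^{4}}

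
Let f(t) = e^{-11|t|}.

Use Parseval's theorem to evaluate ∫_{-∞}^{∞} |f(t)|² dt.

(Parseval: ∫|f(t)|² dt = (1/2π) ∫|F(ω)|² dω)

∫|f(t)|² dt = \frac{1}{11}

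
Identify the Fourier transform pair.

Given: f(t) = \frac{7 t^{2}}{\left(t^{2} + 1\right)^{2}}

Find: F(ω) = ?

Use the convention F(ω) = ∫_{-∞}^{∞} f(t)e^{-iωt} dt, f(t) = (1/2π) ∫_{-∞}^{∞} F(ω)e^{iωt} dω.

F(ω) = \frac{7 \pi \left(1 - \left|{\omega}\right|\right) e^{- \left|{\omega}\right|}}{2}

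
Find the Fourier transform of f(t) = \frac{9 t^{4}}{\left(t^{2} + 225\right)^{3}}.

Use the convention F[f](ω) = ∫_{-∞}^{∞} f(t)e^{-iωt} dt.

F(ω) = \frac{9 \pi \left(75 \omega^{2} - 25 \left|{\omega}\right| + 1\right) e^{- 15 \left|{\omega}\right|}}{40}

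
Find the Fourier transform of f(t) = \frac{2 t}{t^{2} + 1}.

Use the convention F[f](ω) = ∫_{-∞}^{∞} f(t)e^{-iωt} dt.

F(ω) = - 2 i \pi e^{- \left|{\omega}\right|} \operatorname{sign}{\left(\omega \right)}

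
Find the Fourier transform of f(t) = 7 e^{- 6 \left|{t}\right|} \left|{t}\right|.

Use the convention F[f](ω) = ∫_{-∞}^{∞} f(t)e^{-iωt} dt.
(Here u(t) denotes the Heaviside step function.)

F(ω) = \frac{14 \left(36 - \omega^{2}\right)}{\left(\omega^{2} + 36\right)^{2}}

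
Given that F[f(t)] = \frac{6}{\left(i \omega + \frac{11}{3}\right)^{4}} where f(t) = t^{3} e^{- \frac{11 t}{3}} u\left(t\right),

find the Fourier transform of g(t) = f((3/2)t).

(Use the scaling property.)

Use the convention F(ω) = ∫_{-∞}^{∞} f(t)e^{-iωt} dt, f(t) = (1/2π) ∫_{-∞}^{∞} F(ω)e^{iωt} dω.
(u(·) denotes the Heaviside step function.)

F[g](ω) = \frac{324}{\left(2 i \omega + 11\right)^{4}}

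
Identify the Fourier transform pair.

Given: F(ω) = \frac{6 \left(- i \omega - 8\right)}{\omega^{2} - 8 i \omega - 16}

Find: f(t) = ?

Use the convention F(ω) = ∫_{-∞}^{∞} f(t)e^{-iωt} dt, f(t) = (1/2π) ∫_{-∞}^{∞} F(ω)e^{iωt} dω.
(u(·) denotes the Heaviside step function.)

f(t) = 6 \left(4 t + 1\right) e^{- 4 t} u\left(t\right)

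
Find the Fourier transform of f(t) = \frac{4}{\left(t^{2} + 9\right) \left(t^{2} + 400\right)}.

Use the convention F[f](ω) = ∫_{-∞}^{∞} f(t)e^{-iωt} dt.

F(ω) = \frac{\pi \left(20 e^{17 \left|{\omega}\right|} - 3\right) e^{- 20 \left|{\omega}\right|}}{5865}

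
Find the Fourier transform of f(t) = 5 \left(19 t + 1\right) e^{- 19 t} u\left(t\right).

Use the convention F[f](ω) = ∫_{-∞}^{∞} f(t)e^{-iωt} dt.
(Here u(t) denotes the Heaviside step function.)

F(ω) = \frac{5 \left(- i \omega - 38\right)}{\omega^{2} - 38 i \omega - 361}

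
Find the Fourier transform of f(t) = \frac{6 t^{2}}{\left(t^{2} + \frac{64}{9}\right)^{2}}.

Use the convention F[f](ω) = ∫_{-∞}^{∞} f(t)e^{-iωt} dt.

F(ω) = \frac{3 \pi \left(3 - 8 \left|{\omega}\right|\right) e^{- \frac{8 \left|{\omega}\right|}{3}}}{8}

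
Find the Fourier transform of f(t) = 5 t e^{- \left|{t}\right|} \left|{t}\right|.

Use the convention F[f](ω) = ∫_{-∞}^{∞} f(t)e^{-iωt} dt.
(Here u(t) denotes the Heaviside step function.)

F(ω) = \frac{20 i \omega \left(\omega^{2} - 3\right)}{\left(\omega^{2} + 1\right)^{3}}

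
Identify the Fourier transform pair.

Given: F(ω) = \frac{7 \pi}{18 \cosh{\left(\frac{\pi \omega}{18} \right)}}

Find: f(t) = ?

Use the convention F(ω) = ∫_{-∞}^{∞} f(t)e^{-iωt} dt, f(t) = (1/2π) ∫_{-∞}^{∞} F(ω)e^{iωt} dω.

f(t) = \frac{7}{e^{9 t} + e^{- 9 t}}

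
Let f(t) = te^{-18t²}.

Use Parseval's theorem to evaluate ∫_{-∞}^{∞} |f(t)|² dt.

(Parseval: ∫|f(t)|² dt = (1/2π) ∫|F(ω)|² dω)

∫|f(t)|² dt = \frac{\sqrt{\pi}}{432}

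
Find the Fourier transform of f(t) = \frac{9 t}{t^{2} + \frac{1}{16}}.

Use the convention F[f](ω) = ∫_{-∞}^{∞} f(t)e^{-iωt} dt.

F(ω) = - 9 i \pi e^{- \frac{\left|{\omega}\right|}{4}} \operatorname{sign}{\left(\omega \right)}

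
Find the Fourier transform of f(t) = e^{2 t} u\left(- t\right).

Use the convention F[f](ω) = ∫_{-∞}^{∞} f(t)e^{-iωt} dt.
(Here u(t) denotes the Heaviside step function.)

F(ω) = \frac{i}{\omega + 2 i}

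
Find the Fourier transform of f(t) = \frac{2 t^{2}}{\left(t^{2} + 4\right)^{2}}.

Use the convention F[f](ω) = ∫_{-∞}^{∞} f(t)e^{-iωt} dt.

F(ω) = \frac{\pi \left(1 - 2 \left|{\omega}\right|\right) e^{- 2 \left|{\omega}\right|}}{2}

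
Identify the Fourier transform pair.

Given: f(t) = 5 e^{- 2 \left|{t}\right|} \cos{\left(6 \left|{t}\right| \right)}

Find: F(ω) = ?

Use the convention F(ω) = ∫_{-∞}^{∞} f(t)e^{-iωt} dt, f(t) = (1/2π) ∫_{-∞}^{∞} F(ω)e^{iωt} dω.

F(ω) = \frac{20 \left(\omega^{2} + 40\right)}{\omega^{4} - 64 \omega^{2} + 1600}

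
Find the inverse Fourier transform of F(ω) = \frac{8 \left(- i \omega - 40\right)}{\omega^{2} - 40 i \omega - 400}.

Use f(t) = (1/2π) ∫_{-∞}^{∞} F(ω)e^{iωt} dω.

f(t) = 8 \left(20 t + 1\right) e^{- 20 t} u\left(t\right)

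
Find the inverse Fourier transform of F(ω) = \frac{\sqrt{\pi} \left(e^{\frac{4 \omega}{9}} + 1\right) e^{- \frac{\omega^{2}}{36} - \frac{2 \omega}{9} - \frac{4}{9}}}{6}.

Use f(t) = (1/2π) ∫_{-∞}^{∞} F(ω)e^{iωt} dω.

f(t) = e^{- 9 t^{2}} \cos{\left(4 t \right)}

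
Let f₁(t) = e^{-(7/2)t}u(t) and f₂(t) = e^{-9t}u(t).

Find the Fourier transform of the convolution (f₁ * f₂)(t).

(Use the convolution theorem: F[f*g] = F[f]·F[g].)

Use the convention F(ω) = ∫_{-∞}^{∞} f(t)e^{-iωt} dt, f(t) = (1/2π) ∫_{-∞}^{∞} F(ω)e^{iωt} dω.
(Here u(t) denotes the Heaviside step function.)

F[f₁*f₂](ω) = \frac{2}{\left(i \omega + 9\right) \left(2 i \omega + 7\right)}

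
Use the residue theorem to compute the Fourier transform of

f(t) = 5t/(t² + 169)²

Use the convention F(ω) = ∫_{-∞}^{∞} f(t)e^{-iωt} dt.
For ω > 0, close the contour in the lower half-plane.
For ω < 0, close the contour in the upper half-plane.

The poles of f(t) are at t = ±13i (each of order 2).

Let g(z) = f(z)e^{-iωz}; for large |z| the factor e^{-iωz} decays in the lower half-plane when ω > 0 and in the upper half-plane when ω < 0.

Case ω > 0 (lower half-plane, clockwise contour ⇒ F(ω) = -2πi·ΣRes):
  Res_{z = - 13 i} g(z) = \frac{5 \omega e^{- 13 \omega}}{52} (pole of order 2)
  F(ω) = -2πi·ΣRes = - \frac{5 i \pi \omega e^{- 13 \omega}}{26}

Case ω < 0 (upper half-plane, counterclockwise contour ⇒ F(ω) = +2πi·ΣRes):
  Res_{z = 13 i} g(z) = - \frac{5 \omega e^{13 \omega}}{52} (pole of order 2)
  F(ω) = 2πi·ΣRes = - \frac{5 i \pi \omega e^{13 \omega}}{26}

Both cases combine into a single formula in |ω|:

F(ω) = - \frac{5 i \pi \omega e^{- 13 \left|{\omega}\right|}}{26}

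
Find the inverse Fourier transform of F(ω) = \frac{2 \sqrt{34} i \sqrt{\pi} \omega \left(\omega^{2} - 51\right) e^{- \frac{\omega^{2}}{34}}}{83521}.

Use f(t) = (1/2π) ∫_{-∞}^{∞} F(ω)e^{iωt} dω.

f(t) = 2 t^{3} e^{- \frac{17 t^{2}}{2}}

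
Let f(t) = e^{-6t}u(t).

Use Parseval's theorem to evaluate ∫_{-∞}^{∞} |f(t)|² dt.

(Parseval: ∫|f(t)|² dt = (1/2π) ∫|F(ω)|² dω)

∫|f(t)|² dt = \frac{1}{12}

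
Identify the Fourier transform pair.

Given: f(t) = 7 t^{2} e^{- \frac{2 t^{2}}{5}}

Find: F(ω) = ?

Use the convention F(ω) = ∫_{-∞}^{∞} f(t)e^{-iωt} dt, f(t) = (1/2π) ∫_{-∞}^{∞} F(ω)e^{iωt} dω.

F(ω) = \frac{35 \sqrt{10} \sqrt{\pi} \left(4 - 5 \omega^{2}\right) e^{- \frac{5 \omega^{2}}{8}}}{32}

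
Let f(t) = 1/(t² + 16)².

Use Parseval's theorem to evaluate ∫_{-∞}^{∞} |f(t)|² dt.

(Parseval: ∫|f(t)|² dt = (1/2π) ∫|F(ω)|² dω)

∫|f(t)|² dt = \frac{5 \pi}{262144}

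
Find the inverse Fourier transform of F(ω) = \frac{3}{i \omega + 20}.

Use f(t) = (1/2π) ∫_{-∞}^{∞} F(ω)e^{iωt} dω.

f(t) = 3 e^{- 20 t} u\left(t\right)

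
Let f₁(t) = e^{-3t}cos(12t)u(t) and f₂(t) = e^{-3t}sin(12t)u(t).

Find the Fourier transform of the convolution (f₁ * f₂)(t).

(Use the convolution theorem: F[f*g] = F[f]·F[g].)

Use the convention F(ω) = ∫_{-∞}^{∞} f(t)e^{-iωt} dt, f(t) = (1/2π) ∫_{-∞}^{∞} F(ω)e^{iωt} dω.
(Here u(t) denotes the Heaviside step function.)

F[f₁*f₂](ω) = \frac{12 \left(i \omega + 3\right)}{\left(\left(i \omega + 3\right)^{2} + 144\right)^{2}}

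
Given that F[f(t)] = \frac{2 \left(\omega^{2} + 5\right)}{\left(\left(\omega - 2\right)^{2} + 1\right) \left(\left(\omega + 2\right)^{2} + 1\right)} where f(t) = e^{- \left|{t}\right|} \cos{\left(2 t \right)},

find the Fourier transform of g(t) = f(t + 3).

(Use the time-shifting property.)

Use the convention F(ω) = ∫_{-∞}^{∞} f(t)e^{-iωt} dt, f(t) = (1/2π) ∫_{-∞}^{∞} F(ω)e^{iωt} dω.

F[g](ω) = \frac{2 \left(\omega^{2} + 5\right) e^{3 i \omega}}{\omega^{4} - 6 \omega^{2} + 25}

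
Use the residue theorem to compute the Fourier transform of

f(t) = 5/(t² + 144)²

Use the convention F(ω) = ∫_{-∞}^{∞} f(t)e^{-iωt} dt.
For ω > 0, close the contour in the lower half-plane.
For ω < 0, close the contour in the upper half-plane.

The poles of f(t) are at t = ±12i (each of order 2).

Let g(z) = f(z)e^{-iωz}; for large |z| the factor e^{-iωz} decays in the lower half-plane when ω > 0 and in the upper half-plane when ω < 0.

Case ω > 0 (lower half-plane, clockwise contour ⇒ F(ω) = -2πi·ΣRes):
  Res_{z = - 12 i} g(z) = \frac{5 i \left(12 \omega + 1\right) e^{- 12 \omega}}{6912} (pole of order 2)
  F(ω) = -2πi·ΣRes = \frac{5 \pi \left(12 \omega + 1\right) e^{- 12 \omega}}{3456}

Case ω < 0 (upper half-plane, counterclockwise contour ⇒ F(ω) = +2πi·ΣRes):
  Res_{z = 12 i} g(z) = \frac{5 i \left(12 \omega - 1\right) e^{12 \omega}}{6912} (pole of order 2)
  F(ω) = 2πi·ΣRes = \frac{5 \pi \left(1 - 12 \omega\right) e^{12 \omega}}{3456}

Both cases combine into a single formula in |ω|:

F(ω) = \frac{5 \pi \left(12 \left|{\omega}\right| + 1\right) e^{- 12 \left|{\omega}\right|}}{3456}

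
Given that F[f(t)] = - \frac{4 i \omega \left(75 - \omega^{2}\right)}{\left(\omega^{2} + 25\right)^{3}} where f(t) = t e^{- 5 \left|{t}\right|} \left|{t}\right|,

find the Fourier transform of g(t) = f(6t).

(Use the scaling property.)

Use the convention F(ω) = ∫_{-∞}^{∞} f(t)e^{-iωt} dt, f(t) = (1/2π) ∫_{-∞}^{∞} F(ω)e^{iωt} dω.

F[g](ω) = \frac{144 i \omega \left(\omega^{2} - 2700\right)}{\left(\omega^{2} + 900\right)^{3}}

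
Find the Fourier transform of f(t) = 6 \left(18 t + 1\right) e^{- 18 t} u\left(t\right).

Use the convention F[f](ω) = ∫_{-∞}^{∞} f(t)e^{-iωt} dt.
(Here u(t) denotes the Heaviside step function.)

F(ω) = \frac{6 \left(- i \omega - 36\right)}{\omega^{2} - 36 i \omega - 324}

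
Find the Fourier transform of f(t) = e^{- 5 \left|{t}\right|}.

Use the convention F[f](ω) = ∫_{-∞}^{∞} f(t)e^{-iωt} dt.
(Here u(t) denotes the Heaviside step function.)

F(ω) = \frac{10}{\omega^{2} + 25}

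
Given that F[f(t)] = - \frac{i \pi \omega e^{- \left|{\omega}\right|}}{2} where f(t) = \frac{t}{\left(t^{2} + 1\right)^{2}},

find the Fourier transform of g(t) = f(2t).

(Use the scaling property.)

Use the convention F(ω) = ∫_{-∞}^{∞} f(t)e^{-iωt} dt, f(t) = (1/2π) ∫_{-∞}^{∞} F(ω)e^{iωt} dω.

F[g](ω) = - \frac{i \pi \omega e^{- \frac{\left|{\omega}\right|}{2}}}{8}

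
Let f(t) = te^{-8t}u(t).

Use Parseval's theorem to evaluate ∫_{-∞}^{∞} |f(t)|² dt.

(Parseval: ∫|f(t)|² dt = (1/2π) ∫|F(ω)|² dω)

∫|f(t)|² dt = \frac{1}{2048}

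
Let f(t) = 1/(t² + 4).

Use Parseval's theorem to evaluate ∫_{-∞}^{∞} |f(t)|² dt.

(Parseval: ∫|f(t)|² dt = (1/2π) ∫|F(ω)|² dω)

∫|f(t)|² dt = \frac{\pi}{16}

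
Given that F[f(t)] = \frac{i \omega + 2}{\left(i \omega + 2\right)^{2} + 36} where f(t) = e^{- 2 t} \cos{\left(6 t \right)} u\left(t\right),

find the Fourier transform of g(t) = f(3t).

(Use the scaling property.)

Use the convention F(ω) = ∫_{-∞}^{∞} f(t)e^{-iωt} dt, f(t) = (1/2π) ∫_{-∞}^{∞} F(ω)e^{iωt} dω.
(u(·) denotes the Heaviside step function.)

F[g](ω) = \frac{i \omega + 6}{\left(i \omega + 6\right)^{2} + 324}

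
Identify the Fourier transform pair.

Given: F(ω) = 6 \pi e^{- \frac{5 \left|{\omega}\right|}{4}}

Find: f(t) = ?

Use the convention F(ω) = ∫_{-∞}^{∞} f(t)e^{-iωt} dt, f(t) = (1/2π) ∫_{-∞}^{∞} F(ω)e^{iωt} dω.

f(t) = \frac{15}{2 \left(t^{2} + \frac{25}{16}\right)}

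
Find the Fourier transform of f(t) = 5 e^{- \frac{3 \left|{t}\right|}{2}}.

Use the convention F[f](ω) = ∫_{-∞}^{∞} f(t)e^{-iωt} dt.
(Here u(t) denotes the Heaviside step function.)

F(ω) = \frac{60}{4 \omega^{2} + 9}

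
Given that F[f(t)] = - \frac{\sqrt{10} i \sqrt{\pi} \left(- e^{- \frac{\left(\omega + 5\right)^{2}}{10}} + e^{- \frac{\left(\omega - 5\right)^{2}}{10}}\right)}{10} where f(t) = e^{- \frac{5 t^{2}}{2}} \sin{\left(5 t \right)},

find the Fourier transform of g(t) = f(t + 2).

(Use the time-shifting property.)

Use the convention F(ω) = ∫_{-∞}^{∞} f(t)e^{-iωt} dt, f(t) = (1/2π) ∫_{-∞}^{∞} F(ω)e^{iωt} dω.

F[g](ω) = \frac{\sqrt{10} i \sqrt{\pi} \left(1 - e^{2 \omega}\right) e^{- \frac{\omega^{2}}{10} - \omega + 2 i \omega - \frac{5}{2}}}{10}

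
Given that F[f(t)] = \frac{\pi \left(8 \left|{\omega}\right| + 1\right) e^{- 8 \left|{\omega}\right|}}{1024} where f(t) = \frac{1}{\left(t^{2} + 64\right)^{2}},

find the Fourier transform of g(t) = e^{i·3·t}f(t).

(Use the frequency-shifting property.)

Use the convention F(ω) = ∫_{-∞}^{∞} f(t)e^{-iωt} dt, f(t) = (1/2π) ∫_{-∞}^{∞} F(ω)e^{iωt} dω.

F[g](ω) = \frac{\pi \left(8 \left|{\omega - 3}\right| + 1\right) e^{- 8 \left|{\omega - 3}\right|}}{1024}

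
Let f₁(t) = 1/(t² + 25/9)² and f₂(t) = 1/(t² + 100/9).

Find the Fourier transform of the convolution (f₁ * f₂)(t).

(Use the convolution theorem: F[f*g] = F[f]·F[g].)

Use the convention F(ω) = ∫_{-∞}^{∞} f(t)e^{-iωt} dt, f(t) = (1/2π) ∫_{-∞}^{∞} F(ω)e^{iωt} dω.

F[f₁*f₂](ω) = \frac{27 \pi^{2} \left(5 \left|{\omega}\right| + 3\right) e^{- 5 \left|{\omega}\right|}}{2500}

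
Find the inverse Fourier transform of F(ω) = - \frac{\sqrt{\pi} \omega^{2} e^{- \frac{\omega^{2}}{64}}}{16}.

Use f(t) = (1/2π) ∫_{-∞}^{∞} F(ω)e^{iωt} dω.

f(t) = 4 \left(64 t^{2} - 2\right) e^{- 16 t^{2}}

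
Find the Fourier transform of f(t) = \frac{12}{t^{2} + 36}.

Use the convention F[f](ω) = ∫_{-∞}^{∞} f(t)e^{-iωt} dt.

F(ω) = 2 \pi e^{- 6 \left|{\omega}\right|}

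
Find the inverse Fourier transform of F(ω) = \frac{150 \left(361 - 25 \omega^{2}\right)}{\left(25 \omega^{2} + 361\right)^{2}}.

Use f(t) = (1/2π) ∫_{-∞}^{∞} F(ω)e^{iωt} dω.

f(t) = 3 e^{- \frac{19 \left|{t}\right|}{5}} \left|{t}\right|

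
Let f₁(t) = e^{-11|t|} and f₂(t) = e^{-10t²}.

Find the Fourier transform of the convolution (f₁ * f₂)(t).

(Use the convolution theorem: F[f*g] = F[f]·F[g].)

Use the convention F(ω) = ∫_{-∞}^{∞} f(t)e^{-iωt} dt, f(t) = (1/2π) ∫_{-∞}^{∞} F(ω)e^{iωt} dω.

F[f₁*f₂](ω) = \frac{11 \sqrt{10} \sqrt{\pi} e^{- \frac{\omega^{2}}{40}}}{5 \left(\omega^{2} + 121\right)}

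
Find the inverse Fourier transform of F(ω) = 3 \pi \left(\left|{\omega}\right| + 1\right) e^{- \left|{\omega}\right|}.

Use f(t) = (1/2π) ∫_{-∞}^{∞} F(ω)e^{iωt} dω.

f(t) = \frac{6}{\left(t^{2} + 1\right)^{2}}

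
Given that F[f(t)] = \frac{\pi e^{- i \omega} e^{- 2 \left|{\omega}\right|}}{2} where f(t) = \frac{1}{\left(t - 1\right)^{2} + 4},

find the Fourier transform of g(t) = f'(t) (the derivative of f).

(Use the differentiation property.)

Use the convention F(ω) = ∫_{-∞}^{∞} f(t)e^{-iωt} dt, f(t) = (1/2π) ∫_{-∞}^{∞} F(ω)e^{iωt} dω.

F[g](ω) = \frac{i \pi \omega e^{- i \omega - 2 \left|{\omega}\right|}}{2}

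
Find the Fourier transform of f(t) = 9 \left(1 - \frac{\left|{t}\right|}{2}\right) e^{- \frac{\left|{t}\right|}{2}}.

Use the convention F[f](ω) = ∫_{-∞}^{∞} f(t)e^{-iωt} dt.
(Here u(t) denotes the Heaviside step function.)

F(ω) = \frac{288 \omega^{2}}{\left(4 \omega^{2} + 1\right)^{2}}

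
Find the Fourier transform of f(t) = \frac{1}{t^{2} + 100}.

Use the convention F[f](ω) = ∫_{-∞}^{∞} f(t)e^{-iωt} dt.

F(ω) = \frac{\pi e^{- 10 \left|{\omega}\right|}}{10}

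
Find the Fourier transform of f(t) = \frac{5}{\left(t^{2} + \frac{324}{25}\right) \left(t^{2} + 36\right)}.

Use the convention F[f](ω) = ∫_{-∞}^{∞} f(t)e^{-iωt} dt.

F(ω) = - \frac{125 \pi e^{- 6 \left|{\omega}\right|}}{3456} + \frac{625 \pi e^{- \frac{18 \left|{\omega}\right|}{5}}}{10368}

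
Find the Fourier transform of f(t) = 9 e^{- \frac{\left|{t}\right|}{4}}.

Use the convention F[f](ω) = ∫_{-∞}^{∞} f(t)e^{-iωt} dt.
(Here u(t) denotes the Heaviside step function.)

F(ω) = \frac{72}{16 \omega^{2} + 1}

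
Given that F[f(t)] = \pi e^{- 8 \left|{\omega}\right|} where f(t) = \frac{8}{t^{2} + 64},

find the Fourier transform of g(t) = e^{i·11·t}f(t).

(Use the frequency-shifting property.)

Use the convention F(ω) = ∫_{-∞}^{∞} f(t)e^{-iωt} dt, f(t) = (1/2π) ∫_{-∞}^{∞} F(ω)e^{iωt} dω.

F[g](ω) = \pi e^{- 8 \left|{\omega - 11}\right|}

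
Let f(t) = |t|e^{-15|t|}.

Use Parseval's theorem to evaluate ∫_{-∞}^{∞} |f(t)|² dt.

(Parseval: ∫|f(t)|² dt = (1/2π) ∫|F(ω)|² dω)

∫|f(t)|² dt = \frac{1}{6750}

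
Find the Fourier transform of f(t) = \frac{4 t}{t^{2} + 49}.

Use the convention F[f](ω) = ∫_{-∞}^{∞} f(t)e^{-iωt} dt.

F(ω) = - 4 i \pi e^{- 7 \left|{\omega}\right|} \operatorname{sign}{\left(\omega \right)}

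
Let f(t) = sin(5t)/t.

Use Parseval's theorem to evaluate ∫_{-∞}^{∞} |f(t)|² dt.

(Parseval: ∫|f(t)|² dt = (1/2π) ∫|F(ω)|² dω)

∫|f(t)|² dt = 5 \pi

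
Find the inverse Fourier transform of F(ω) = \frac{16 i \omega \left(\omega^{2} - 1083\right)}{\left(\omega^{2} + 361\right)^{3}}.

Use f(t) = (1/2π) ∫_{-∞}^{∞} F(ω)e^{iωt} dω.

f(t) = 4 t e^{- 19 \left|{t}\right|} \left|{t}\right|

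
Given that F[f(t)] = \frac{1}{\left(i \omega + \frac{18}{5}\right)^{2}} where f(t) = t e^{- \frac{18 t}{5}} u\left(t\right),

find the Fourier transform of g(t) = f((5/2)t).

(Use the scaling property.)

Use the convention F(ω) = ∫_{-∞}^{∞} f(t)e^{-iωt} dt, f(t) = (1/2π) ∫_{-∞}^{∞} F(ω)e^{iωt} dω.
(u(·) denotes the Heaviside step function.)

F[g](ω) = \frac{5}{2 \left(i \omega + 9\right)^{2}}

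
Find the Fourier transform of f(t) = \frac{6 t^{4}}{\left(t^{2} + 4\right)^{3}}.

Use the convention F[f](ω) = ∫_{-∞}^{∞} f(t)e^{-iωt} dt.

F(ω) = \frac{3 \pi \left(4 \omega^{2} - 10 \left|{\omega}\right| + 3\right) e^{- 2 \left|{\omega}\right|}}{8}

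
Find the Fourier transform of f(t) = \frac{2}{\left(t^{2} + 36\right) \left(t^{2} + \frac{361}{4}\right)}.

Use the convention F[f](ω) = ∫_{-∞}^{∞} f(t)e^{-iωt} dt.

F(ω) = \frac{4 \pi e^{- 6 \left|{\omega}\right|}}{651} - \frac{16 \pi e^{- \frac{19 \left|{\omega}\right|}{2}}}{4123}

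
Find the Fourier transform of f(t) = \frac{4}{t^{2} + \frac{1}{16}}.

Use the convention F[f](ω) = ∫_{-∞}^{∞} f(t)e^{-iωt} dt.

F(ω) = 16 \pi e^{- \frac{\left|{\omega}\right|}{4}}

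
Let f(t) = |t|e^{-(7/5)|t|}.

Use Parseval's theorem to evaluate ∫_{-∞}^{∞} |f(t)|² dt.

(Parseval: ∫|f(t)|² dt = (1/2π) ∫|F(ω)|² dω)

∫|f(t)|² dt = \frac{125}{686}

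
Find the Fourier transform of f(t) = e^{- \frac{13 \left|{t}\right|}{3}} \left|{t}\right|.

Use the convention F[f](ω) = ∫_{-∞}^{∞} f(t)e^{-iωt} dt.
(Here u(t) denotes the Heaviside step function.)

F(ω) = \frac{18 \left(169 - 9 \omega^{2}\right)}{\left(9 \omega^{2} + 169\right)^{2}}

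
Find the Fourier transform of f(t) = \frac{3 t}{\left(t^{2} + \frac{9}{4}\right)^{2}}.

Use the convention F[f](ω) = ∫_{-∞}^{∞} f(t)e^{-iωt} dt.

F(ω) = - i \pi \omega e^{- \frac{3 \left|{\omega}\right|}{2}}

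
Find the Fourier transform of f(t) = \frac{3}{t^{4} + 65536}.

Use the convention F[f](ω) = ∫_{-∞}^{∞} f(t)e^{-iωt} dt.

F(ω) = \frac{3 \pi e^{- 8 \sqrt{2} \left|{\omega}\right|} \sin{\left(8 \sqrt{2} \left|{\omega}\right| + \frac{\pi}{4} \right)}}{4096}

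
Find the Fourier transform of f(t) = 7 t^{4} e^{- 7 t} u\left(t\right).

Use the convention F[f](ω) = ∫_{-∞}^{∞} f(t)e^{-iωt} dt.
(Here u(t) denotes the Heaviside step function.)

F(ω) = \frac{168}{\left(i \omega + 7\right)^{5}}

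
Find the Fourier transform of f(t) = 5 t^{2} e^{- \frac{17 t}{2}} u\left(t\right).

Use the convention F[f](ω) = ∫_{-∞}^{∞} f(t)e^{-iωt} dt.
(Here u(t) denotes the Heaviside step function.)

F(ω) = \frac{80}{\left(2 i \omega + 17\right)^{3}}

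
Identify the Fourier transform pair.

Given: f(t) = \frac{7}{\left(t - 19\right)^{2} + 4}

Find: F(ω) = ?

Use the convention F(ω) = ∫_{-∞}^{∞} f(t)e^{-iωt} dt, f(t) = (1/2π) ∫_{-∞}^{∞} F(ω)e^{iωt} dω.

F(ω) = \frac{7 \pi e^{- 19 i \omega - 2 \left|{\omega}\right|}}{2}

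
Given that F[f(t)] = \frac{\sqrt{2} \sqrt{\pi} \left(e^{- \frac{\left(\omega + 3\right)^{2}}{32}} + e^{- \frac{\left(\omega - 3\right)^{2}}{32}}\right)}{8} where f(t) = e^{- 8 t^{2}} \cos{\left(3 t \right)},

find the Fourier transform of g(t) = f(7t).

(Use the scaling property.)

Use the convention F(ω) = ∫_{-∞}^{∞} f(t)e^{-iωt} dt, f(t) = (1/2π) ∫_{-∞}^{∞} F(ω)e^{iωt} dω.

F[g](ω) = \frac{\sqrt{2} \sqrt{\pi} \left(e^{\frac{3 \omega}{56}} + 1\right) e^{- \frac{\omega^{2}}{1568} - \frac{3 \omega}{112} - \frac{9}{32}}}{56}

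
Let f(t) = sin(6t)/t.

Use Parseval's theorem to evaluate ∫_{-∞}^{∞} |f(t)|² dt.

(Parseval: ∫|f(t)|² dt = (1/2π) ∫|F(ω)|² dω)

∫|f(t)|² dt = 6 \pi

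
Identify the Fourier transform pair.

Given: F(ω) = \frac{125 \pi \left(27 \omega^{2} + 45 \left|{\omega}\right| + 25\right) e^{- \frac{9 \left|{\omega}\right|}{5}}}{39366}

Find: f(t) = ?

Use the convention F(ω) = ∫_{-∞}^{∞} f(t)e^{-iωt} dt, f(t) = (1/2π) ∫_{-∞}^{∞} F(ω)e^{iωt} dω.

f(t) = \frac{4}{\left(t^{2} + \frac{81}{25}\right)^{3}}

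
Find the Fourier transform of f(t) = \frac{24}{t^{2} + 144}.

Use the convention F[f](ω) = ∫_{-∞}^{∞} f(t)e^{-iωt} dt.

F(ω) = 2 \pi e^{- 12 \left|{\omega}\right|}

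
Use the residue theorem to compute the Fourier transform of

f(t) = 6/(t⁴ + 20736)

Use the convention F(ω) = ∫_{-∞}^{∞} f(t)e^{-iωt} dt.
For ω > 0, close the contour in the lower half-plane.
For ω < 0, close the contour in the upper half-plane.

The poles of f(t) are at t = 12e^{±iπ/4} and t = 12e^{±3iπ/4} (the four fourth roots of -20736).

Let g(z) = f(z)e^{-iωz}; for large |z| the factor e^{-iωz} decays in the lower half-plane when ω > 0 and in the upper half-plane when ω < 0.

Case ω > 0 (lower half-plane, clockwise contour ⇒ F(ω) = -2πi·ΣRes):
  Res_{z = - 6 \sqrt{2} - 6 \sqrt{2} i} g(z) = \frac{\sqrt{2} i \left(1 - i\right) e^{6 \sqrt{2} \omega \left(-1 + i\right)}}{2304}
  Res_{z = 6 \sqrt{2} - 6 \sqrt{2} i} g(z) = \frac{\sqrt{2} i \left(1 + i\right) e^{- 6 \sqrt{2} \omega \left(1 + i\right)}}{2304}
  F(ω) = -2πi·ΣRes = \frac{\sqrt{2} \pi \left(1 - i\right) \left(e^{12 \sqrt{2} i \omega} + i\right) e^{- 6 \sqrt{2} \omega \left(1 + i\right)}}{1152} = \frac{\pi e^{- 6 \sqrt{2} \omega} \sin{\left(6 \sqrt{2} \omega + \frac{\pi}{4} \right)}}{288}

Case ω < 0 (upper half-plane, counterclockwise contour ⇒ F(ω) = +2πi·ΣRes):
  Res_{z = 6 \sqrt{2} + 6 \sqrt{2} i} g(z) = \frac{\sqrt{2} i \left(-1 + i\right) e^{6 \sqrt{2} \omega \left(1 - i\right)}}{2304}
  Res_{z = - 6 \sqrt{2} + 6 \sqrt{2} i} g(z) = \frac{\sqrt{2} \left(1 - i\right) e^{6 \sqrt{2} \omega \left(1 + i\right)}}{2304}
  F(ω) = 2πi·ΣRes = - \frac{\sqrt{2} i \pi \left(i \left(1 - i\right) e^{6 \sqrt{2} \omega \left(1 - i\right)} - \left(1 - i\right) e^{6 \sqrt{2} \omega \left(1 + i\right)}\right)}{1152} = \frac{\pi e^{6 \sqrt{2} \omega} \cos{\left(6 \sqrt{2} \omega + \frac{\pi}{4} \right)}}{288}

Both cases combine into a single formula in |ω|:

F(ω) = \frac{\pi e^{- 6 \sqrt{2} \left|{\omega}\right|} \sin{\left(6 \sqrt{2} \left|{\omega}\right| + \frac{\pi}{4} \right)}}{288}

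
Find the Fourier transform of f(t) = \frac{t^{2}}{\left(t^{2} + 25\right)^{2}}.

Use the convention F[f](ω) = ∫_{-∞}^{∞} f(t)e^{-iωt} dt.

F(ω) = \frac{\pi \left(1 - 5 \left|{\omega}\right|\right) e^{- 5 \left|{\omega}\right|}}{10}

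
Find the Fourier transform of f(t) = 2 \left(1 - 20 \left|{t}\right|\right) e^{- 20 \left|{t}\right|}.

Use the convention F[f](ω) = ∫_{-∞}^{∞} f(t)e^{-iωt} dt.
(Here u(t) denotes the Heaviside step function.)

F(ω) = \frac{160 \omega^{2}}{\left(\omega^{2} + 400\right)^{2}}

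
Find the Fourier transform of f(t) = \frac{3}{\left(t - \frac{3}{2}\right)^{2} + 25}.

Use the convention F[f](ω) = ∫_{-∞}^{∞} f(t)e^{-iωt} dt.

F(ω) = \frac{3 \pi e^{- \frac{3 i \omega}{2} - 5 \left|{\omega}\right|}}{5}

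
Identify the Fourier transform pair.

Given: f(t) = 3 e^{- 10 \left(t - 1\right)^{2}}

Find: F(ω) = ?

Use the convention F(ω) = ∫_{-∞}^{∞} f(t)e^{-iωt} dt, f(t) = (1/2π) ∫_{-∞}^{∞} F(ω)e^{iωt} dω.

F(ω) = \frac{3 \sqrt{10} \sqrt{\pi} e^{- \omega \left(\frac{\omega}{40} + i\right)}}{10}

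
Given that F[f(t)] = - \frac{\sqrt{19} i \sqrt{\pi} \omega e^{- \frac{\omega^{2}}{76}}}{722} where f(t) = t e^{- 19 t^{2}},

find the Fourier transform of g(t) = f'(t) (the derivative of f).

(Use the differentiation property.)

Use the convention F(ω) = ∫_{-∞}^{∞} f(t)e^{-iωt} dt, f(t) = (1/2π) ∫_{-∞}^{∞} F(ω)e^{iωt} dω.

F[g](ω) = \frac{\sqrt{19} \sqrt{\pi} \omega^{2} e^{- \frac{\omega^{2}}{76}}}{722}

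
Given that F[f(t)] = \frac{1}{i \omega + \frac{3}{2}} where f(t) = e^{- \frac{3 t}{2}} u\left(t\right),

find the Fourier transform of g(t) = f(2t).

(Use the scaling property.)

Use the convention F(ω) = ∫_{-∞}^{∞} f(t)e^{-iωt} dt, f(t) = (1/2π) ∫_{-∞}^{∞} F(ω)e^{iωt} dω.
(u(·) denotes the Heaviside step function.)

F[g](ω) = \frac{1}{i \omega + 3}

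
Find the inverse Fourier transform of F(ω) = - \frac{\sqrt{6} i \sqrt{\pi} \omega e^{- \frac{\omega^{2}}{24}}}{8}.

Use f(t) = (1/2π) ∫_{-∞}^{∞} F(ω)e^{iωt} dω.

f(t) = 9 t e^{- 6 t^{2}}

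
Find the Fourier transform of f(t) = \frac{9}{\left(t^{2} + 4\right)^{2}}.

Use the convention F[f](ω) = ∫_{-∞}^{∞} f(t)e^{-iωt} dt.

F(ω) = \frac{9 \pi \left(2 \left|{\omega}\right| + 1\right) e^{- 2 \left|{\omega}\right|}}{16}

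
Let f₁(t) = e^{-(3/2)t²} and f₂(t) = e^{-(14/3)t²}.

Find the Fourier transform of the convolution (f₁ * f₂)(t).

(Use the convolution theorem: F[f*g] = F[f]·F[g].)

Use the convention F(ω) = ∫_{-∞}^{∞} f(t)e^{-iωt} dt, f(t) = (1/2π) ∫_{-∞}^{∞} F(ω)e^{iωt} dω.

F[f₁*f₂](ω) = \frac{\sqrt{7} \pi e^{- \frac{37 \omega^{2}}{168}}}{7}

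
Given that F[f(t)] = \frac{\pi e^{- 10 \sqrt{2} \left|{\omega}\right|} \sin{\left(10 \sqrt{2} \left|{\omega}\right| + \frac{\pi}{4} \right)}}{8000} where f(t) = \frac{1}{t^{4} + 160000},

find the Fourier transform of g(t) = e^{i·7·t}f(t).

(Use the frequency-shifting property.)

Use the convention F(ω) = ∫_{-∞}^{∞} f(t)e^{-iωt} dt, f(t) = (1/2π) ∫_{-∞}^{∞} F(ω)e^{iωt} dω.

F[g](ω) = \frac{\pi e^{- 10 \sqrt{2} \left|{\omega - 7}\right|} \sin{\left(10 \sqrt{2} \left|{\omega - 7}\right| + \frac{\pi}{4} \right)}}{8000}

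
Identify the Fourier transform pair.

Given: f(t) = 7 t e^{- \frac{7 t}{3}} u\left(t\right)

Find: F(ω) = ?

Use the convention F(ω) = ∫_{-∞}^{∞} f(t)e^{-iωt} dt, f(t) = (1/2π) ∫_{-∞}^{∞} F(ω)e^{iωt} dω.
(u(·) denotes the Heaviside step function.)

F(ω) = \frac{63}{\left(3 i \omega + 7\right)^{2}}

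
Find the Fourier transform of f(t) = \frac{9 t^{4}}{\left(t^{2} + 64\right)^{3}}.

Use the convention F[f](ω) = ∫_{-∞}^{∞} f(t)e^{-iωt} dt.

F(ω) = \frac{9 \pi \left(64 \omega^{2} - 40 \left|{\omega}\right| + 3\right) e^{- 8 \left|{\omega}\right|}}{64}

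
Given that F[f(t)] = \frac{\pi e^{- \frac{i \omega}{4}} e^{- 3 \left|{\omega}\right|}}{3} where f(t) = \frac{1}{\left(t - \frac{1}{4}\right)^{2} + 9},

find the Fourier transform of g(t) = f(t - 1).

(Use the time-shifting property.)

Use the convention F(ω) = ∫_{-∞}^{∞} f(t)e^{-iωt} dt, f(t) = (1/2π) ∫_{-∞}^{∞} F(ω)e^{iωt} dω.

F[g](ω) = \frac{\pi e^{- \frac{5 i \omega}{4} - 3 \left|{\omega}\right|}}{3}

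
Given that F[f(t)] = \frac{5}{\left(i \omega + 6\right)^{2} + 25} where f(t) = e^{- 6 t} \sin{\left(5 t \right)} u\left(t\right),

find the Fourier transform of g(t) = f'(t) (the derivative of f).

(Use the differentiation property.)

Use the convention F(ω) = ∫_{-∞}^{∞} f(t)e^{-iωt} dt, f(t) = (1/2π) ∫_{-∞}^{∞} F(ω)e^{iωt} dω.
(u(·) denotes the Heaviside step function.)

F[g](ω) = \frac{5 i \omega}{\left(i \omega + 6\right)^{2} + 25}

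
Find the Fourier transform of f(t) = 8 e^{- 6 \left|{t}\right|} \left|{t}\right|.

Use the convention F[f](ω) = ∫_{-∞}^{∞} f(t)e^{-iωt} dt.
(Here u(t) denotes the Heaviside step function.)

F(ω) = \frac{16 \left(36 - \omega^{2}\right)}{\left(\omega^{2} + 36\right)^{2}}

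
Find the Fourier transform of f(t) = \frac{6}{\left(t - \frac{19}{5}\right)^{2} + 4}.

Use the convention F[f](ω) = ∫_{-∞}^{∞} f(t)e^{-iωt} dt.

F(ω) = 3 \pi e^{- \frac{19 i \omega}{5} - 2 \left|{\omega}\right|}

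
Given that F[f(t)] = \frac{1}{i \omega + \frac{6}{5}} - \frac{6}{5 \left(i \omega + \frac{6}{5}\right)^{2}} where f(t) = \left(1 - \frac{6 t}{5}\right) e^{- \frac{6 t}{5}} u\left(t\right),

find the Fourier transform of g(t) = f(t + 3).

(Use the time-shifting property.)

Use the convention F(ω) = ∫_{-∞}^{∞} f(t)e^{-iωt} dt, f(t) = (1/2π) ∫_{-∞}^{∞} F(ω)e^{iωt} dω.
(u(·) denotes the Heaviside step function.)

F[g](ω) = \frac{25 i \omega e^{3 i \omega}}{- 25 \omega^{2} + 60 i \omega + 36}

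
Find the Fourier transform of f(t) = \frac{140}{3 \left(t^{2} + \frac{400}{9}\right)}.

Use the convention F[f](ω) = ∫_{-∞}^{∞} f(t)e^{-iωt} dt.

F(ω) = 7 \pi e^{- \frac{20 \left|{\omega}\right|}{3}}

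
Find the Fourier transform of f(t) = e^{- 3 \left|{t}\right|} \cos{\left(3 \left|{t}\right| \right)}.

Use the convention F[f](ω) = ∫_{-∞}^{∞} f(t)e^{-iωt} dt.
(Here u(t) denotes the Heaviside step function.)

F(ω) = \frac{6 \left(\omega^{2} + 18\right)}{\omega^{4} + 324}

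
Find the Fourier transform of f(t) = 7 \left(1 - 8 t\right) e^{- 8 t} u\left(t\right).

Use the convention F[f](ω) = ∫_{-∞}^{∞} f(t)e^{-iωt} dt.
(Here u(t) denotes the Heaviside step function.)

F(ω) = \frac{7 i \omega}{- \omega^{2} + 16 i \omega + 64}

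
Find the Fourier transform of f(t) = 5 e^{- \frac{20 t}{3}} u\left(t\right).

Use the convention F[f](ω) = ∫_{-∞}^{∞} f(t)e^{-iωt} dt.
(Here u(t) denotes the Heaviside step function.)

F(ω) = \frac{15}{3 i \omega + 20}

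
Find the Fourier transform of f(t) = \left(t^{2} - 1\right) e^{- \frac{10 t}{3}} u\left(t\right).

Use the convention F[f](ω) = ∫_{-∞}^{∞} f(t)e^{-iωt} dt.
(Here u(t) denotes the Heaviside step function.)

F(ω) = \frac{3 \left(54 i \omega - \left(3 i \omega + 10\right)^{3} + 180\right)}{\left(3 i \omega + 10\right)^{4}}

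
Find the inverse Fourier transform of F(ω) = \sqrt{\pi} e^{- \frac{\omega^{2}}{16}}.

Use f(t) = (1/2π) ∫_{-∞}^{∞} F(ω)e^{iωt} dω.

f(t) = 2 e^{- 4 t^{2}}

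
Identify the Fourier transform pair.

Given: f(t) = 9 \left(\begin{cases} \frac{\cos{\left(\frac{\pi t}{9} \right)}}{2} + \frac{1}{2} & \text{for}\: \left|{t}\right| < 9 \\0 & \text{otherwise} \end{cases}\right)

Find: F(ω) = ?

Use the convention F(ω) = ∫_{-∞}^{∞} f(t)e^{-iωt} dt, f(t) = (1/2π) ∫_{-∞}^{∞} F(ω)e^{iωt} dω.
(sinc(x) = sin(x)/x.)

F(ω) = - \frac{81 \pi^{2} \operatorname{sinc}{\left(9 \omega \right)}}{81 \omega^{2} - \pi^{2}}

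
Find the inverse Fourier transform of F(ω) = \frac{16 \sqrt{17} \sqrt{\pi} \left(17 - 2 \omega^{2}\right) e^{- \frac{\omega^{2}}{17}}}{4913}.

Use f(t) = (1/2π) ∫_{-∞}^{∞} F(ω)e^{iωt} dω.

f(t) = 4 t^{2} e^{- \frac{17 t^{2}}{4}}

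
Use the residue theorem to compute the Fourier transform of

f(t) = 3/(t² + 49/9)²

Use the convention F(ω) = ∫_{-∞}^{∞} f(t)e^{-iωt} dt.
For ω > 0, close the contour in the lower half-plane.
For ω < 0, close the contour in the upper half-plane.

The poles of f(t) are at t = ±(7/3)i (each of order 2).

Let g(z) = f(z)e^{-iωz}; for large |z| the factor e^{-iωz} decays in the lower half-plane when ω > 0 and in the upper half-plane when ω < 0.

Case ω > 0 (lower half-plane, clockwise contour ⇒ F(ω) = -2πi·ΣRes):
  Res_{z = - \frac{7 i}{3}} g(z) = \frac{27 i \left(7 \omega + 3\right) e^{- \frac{7 \omega}{3}}}{1372} (pole of order 2)
  F(ω) = -2πi·ΣRes = \frac{27 \pi \left(7 \omega + 3\right) e^{- \frac{7 \omega}{3}}}{686}

Case ω < 0 (upper half-plane, counterclockwise contour ⇒ F(ω) = +2πi·ΣRes):
  Res_{z = \frac{7 i}{3}} g(z) = \frac{27 i \left(7 \omega - 3\right) e^{\frac{7 \omega}{3}}}{1372} (pole of order 2)
  F(ω) = 2πi·ΣRes = \frac{27 \pi \left(3 - 7 \omega\right) e^{\frac{7 \omega}{3}}}{686}

Both cases combine into a single formula in |ω|:

F(ω) = \frac{27 \pi \left(7 \left|{\omega}\right| + 3\right) e^{- \frac{7 \left|{\omega}\right|}{3}}}{686}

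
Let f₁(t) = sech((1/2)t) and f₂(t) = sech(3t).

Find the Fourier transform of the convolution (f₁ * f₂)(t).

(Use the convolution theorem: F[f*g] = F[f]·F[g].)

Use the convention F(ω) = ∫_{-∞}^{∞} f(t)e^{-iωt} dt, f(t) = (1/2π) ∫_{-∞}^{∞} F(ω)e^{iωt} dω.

F[f₁*f₂](ω) = \frac{2 \pi^{2}}{3 \cosh{\left(\frac{\pi \omega}{6} \right)} \cosh{\left(\pi \omega \right)}}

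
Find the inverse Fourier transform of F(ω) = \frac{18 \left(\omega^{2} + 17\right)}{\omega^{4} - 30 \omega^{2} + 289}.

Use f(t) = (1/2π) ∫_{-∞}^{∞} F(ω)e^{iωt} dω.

f(t) = 9 e^{- \left|{t}\right|} \cos{\left(4 \left|{t}\right| \right)}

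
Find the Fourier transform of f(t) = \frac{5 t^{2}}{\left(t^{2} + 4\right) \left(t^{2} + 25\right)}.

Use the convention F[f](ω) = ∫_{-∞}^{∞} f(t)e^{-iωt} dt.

F(ω) = \frac{5 \pi \left(5 - 2 e^{3 \left|{\omega}\right|}\right) e^{- 5 \left|{\omega}\right|}}{21}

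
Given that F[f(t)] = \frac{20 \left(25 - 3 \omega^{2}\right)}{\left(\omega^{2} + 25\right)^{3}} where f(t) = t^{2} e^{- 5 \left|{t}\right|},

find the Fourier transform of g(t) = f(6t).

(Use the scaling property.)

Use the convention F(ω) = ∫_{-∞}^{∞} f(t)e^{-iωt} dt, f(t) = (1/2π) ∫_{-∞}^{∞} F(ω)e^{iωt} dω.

F[g](ω) = \frac{12960 \left(300 - \omega^{2}\right)}{\left(\omega^{2} + 900\right)^{3}}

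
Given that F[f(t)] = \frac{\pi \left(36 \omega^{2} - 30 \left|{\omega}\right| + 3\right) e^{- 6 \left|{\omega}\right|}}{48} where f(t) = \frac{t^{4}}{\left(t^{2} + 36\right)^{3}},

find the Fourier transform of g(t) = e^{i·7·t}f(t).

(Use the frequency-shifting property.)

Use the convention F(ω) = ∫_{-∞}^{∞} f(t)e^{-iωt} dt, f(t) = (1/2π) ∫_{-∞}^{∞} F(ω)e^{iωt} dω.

F[g](ω) = \frac{\pi \left(12 \left(\omega - 7\right)^{2} - 10 \left|{\omega - 7}\right| + 1\right) e^{- 6 \left|{\omega - 7}\right|}}{16}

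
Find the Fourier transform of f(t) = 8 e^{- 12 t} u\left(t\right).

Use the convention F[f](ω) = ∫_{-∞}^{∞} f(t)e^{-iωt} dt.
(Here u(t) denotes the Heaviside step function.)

F(ω) = \frac{8}{i \omega + 12}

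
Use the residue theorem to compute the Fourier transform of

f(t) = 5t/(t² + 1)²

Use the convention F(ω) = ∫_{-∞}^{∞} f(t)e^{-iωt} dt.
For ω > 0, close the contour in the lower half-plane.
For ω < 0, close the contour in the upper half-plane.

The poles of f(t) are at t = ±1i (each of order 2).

Let g(z) = f(z)e^{-iωz}; for large |z| the factor e^{-iωz} decays in the lower half-plane when ω > 0 and in the upper half-plane when ω < 0.

Case ω > 0 (lower half-plane, clockwise contour ⇒ F(ω) = -2πi·ΣRes):
  Res_{z = - i} g(z) = \frac{5 \omega e^{- \omega}}{4} (pole of order 2)
  F(ω) = -2πi·ΣRes = - \frac{5 i \pi \omega e^{- \omega}}{2}

Case ω < 0 (upper half-plane, counterclockwise contour ⇒ F(ω) = +2πi·ΣRes):
  Res_{z = i} g(z) = - \frac{5 \omega e^{\omega}}{4} (pole of order 2)
  F(ω) = 2πi·ΣRes = - \frac{5 i \pi \omega e^{\omega}}{2}

Both cases combine into a single formula in |ω|:

F(ω) = - \frac{5 i \pi \omega e^{- \left|{\omega}\right|}}{2}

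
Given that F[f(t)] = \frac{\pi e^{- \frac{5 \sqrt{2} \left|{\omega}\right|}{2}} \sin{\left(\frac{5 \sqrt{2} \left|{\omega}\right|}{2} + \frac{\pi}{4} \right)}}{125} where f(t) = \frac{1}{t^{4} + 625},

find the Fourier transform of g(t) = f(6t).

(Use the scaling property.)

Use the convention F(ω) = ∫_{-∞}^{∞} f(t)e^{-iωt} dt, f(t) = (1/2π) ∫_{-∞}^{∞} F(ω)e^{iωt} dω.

F[g](ω) = \frac{\pi e^{- \frac{5 \sqrt{2} \left|{\omega}\right|}{12}} \sin{\left(\frac{5 \sqrt{2} \left|{\omega}\right|}{12} + \frac{\pi}{4} \right)}}{750}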